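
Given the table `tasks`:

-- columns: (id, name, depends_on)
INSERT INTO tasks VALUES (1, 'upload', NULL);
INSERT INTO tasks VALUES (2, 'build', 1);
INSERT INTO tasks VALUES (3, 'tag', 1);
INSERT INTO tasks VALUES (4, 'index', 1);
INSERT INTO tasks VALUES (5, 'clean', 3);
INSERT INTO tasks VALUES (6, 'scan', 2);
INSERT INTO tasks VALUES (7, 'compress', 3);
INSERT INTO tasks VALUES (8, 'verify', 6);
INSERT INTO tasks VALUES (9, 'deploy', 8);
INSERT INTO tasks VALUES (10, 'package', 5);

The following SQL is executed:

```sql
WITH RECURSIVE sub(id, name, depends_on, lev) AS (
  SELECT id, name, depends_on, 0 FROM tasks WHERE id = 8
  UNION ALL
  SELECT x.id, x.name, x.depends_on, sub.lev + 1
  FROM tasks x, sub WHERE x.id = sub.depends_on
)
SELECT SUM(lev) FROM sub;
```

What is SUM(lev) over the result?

Base: id=8 (verify), depends_on=6, lev 0.
Iteration 1: join on id=6 -> scan (id 6, depends_on=2, lev 1).
Iteration 2: join on id=2 -> build (id 2, depends_on=1, lev 2).
Iteration 3: join on id=1 -> upload (id 1, depends_on=NULL, lev 3).
Iteration 4: depends_on is NULL; no match; recursion stops.
SUM(lev) = 0 + 1 + 2 + 3 = 6.

6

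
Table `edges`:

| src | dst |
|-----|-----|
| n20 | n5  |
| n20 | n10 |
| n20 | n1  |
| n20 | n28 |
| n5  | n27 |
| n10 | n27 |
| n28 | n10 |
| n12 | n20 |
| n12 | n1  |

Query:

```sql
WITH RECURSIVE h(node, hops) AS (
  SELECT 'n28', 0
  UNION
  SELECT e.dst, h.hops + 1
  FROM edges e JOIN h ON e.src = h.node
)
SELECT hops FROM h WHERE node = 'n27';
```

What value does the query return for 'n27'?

2

Base: (n28, hops=0).
Iteration 1: edges from {n28} -> (n10, hops=1).
Iteration 2: edges from {n10} -> (n27, hops=2).
Iteration 3: no outgoing edges from {n27}; recursion stops.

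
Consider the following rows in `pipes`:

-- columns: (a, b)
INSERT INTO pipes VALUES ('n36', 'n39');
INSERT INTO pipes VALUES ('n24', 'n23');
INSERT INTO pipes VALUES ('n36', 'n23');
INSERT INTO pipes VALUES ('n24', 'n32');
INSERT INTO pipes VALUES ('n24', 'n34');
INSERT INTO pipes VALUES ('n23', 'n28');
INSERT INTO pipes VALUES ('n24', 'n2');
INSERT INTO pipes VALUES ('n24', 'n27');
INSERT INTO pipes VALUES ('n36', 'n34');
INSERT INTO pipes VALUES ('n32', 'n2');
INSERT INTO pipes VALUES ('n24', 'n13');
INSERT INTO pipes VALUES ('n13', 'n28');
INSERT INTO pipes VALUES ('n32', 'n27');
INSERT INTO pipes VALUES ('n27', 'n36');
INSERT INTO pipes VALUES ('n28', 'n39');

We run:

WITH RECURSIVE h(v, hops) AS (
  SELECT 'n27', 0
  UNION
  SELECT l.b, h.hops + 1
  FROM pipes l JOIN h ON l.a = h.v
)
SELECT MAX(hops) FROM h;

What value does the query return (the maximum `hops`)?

4

Base: (n27, hops=0).
Iteration 1: edges from {n27} -> (n36, hops=1).
Iteration 2: edges from {n36} -> (n23, hops=2), (n34, hops=2), (n39, hops=2).
Iteration 3: edges from {n23,n34,n39} -> (n28, hops=3).
Iteration 4: edges from {n28} -> (n39, hops=4).
Iteration 5: no outgoing edges from {n39}; recursion stops.
hops values: 0, 1, 2, 2, 2, 3, 4; the maximum is 4.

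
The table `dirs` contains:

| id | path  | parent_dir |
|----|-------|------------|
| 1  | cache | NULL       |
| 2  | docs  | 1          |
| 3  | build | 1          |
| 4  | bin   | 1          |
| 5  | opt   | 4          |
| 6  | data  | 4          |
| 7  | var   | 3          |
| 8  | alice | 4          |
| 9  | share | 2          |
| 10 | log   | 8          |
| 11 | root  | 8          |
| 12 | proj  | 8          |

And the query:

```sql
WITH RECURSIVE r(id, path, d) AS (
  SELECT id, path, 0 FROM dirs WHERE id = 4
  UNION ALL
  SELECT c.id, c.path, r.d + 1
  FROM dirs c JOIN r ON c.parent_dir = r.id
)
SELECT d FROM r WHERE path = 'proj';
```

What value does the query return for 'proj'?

Base: id=4 (bin) at d 0.
Iteration 1: rows with parent_dir in {4} -> opt (id 5, d 1), data (id 6, d 1), alice (id 8, d 1).
Iteration 2: rows with parent_dir in {5,6,8} -> log (id 10, d 2), root (id 11, d 2), proj (id 12, d 2).
Iteration 3: no rows with parent_dir in {10,11,12}; recursion stops.

2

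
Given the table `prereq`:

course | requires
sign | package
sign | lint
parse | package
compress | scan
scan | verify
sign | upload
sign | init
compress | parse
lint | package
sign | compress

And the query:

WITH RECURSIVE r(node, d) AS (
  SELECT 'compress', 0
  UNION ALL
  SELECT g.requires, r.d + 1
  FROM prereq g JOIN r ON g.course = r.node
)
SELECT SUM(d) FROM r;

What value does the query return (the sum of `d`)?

6

Base: (compress, d=0).
Iteration 1: edges from {compress} -> (parse, d=1), (scan, d=1).
Iteration 2: edges from {parse,scan} -> (package, d=2), (verify, d=2).
Iteration 3: no outgoing edges from {package,verify}; recursion stops.
SUM(d) = 0 + 1 + 1 + 2 + 2 = 6.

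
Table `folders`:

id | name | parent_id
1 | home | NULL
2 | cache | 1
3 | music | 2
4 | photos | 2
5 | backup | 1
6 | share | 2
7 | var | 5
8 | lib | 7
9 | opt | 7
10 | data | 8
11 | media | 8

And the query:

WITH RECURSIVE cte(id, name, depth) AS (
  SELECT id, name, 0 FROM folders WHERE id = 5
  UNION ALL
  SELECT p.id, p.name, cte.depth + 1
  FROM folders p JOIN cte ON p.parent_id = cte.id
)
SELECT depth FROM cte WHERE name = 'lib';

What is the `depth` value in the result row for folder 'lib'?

Base: id=5 (backup) at depth 0.
Iteration 1: rows with parent_id in {5} -> var (id 7, depth 1).
Iteration 2: rows with parent_id in {7} -> lib (id 8, depth 2), opt (id 9, depth 2).
Iteration 3: rows with parent_id in {8,9} -> data (id 10, depth 3), media (id 11, depth 3).
Iteration 4: no rows with parent_id in {10,11}; recursion stops.

2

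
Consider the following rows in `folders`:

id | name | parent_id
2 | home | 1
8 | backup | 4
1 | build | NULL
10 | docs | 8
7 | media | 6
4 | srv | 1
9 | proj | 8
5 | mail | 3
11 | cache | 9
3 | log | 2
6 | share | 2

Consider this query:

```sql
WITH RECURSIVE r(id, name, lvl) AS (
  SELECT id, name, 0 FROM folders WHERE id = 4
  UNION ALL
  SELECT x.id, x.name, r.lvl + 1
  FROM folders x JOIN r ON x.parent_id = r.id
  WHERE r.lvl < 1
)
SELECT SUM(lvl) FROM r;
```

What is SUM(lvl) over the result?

1

Base: id=4 (srv) at lvl 0.
Iteration 1: rows with parent_id in {4} -> backup (id 8, lvl 1).
Iteration 2: lvl < 1 fails for all current rows; recursion stops.
SUM(lvl) = 0 + 1 = 1.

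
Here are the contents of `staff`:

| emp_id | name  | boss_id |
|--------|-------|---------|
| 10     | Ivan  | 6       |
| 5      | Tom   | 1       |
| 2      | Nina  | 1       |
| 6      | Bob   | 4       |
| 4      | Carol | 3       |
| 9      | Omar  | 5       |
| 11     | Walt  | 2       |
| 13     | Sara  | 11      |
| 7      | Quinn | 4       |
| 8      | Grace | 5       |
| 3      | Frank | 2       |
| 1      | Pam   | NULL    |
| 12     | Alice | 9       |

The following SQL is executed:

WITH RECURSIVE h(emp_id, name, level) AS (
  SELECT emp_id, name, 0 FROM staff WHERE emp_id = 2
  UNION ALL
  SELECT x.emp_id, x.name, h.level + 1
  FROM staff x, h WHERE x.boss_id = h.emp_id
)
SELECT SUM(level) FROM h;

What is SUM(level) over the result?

Base: emp_id=2 (Nina) at level 0.
Iteration 1: rows with boss_id in {2} -> Frank (id 3, level 1), Walt (id 11, level 1).
Iteration 2: rows with boss_id in {3,11} -> Carol (id 4, level 2), Sara (id 13, level 2).
Iteration 3: rows with boss_id in {4,13} -> Bob (id 6, level 3), Quinn (id 7, level 3).
Iteration 4: rows with boss_id in {6,7} -> Ivan (id 10, level 4).
Iteration 5: no rows with boss_id in {10}; recursion stops.
SUM(level) = 0 + 1 + 1 + 2 + 2 + 3 + 3 + 4 = 16.

16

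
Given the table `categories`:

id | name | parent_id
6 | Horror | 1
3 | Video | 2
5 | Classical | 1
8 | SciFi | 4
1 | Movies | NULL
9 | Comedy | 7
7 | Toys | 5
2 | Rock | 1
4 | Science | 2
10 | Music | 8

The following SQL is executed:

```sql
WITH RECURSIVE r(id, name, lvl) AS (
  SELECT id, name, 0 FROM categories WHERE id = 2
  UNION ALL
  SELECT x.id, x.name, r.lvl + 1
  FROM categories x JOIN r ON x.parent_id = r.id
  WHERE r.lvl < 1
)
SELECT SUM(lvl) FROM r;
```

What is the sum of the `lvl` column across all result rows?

2

Base: id=2 (Rock) at lvl 0.
Iteration 1: rows with parent_id in {2} -> Video (id 3, lvl 1), Science (id 4, lvl 1).
Iteration 2: lvl < 1 fails for all current rows; recursion stops.
SUM(lvl) = 0 + 1 + 1 = 2.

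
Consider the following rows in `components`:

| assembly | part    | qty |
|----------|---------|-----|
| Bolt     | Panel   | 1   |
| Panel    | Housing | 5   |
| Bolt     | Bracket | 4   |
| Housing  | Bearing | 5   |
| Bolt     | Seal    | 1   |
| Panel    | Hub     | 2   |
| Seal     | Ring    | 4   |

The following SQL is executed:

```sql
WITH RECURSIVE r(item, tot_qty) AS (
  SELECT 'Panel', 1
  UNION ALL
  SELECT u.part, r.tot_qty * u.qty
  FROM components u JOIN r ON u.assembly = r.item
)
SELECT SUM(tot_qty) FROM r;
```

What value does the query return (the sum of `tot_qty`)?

33

Base: (Panel, tot_qty=1).
Iteration 1: components of {Panel} -> Housing = 1*5 = 5, Hub = 1*2 = 2.
Iteration 2: components of {Housing,Hub} -> Bearing = 5*5 = 25.
Iteration 3: no further components; recursion stops.
SUM(tot_qty) = 1 + 5 + 2 + 25 = 33.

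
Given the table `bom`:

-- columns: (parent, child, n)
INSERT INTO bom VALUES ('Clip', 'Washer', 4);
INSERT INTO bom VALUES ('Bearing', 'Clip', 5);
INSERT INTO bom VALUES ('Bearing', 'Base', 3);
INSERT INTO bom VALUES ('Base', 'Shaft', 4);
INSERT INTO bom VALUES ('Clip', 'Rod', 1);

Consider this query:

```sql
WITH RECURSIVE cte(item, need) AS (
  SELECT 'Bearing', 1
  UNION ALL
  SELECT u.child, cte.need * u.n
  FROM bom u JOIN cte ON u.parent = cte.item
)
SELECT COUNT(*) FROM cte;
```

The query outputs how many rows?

Base: (Bearing, need=1).
Iteration 1: components of {Bearing} -> Base = 1*3 = 3, Clip = 1*5 = 5.
Iteration 2: components of {Base,Clip} -> Rod = 5*1 = 5, Shaft = 3*4 = 12, Washer = 5*4 = 20.
Iteration 3: no further components; recursion stops.
Total rows emitted: 6.

6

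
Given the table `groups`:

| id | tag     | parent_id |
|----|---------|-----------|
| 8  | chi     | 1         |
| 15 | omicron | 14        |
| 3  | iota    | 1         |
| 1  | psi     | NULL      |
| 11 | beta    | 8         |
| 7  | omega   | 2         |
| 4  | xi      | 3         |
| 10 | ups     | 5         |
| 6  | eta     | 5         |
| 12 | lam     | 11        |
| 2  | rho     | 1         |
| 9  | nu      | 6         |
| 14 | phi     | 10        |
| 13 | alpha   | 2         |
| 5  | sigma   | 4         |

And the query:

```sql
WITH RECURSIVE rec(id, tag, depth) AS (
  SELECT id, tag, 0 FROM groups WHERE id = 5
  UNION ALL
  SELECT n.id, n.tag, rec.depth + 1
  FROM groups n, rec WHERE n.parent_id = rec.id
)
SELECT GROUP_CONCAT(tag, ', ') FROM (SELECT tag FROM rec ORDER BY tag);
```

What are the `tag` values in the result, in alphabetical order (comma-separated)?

eta, nu, omicron, phi, sigma, ups

Base: id=5 (sigma) at depth 0.
Iteration 1: rows with parent_id in {5} -> eta (id 6, depth 1), ups (id 10, depth 1).
Iteration 2: rows with parent_id in {6,10} -> nu (id 9, depth 2), phi (id 14, depth 2).
Iteration 3: rows with parent_id in {9,14} -> omicron (id 15, depth 3).
Iteration 4: no rows with parent_id in {15}; recursion stops.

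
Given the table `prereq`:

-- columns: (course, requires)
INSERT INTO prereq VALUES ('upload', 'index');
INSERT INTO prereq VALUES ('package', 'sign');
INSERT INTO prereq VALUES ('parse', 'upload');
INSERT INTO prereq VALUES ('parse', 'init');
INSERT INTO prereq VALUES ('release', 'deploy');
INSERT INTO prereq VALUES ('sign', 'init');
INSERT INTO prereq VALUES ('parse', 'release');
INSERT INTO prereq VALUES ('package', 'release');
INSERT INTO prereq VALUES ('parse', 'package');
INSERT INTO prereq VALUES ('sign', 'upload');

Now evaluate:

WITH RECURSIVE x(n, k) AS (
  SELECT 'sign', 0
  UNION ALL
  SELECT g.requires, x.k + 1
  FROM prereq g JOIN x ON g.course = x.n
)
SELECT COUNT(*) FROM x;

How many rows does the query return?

4

Base: (sign, k=0).
Iteration 1: edges from {sign} -> (init, k=1), (upload, k=1).
Iteration 2: edges from {init,upload} -> (index, k=2).
Iteration 3: no outgoing edges from {index}; recursion stops.
Total rows emitted: 4.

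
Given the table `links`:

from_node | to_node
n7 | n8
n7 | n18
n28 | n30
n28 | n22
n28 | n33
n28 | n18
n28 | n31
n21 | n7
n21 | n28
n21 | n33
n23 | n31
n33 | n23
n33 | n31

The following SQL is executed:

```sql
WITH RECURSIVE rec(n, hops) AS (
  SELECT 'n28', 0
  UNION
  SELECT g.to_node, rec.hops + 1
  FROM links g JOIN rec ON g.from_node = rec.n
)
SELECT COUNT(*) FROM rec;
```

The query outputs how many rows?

Base: (n28, hops=0).
Iteration 1: edges from {n28} -> (n18, hops=1), (n22, hops=1), (n30, hops=1), (n31, hops=1), (n33, hops=1).
Iteration 2: edges from {n18,n22,n30,n31,n33} -> (n23, hops=2), (n31, hops=2).
Iteration 3: edges from {n23,n31} -> (n31, hops=3).
Iteration 4: no outgoing edges from {n31}; recursion stops.
Total rows emitted: 9.

9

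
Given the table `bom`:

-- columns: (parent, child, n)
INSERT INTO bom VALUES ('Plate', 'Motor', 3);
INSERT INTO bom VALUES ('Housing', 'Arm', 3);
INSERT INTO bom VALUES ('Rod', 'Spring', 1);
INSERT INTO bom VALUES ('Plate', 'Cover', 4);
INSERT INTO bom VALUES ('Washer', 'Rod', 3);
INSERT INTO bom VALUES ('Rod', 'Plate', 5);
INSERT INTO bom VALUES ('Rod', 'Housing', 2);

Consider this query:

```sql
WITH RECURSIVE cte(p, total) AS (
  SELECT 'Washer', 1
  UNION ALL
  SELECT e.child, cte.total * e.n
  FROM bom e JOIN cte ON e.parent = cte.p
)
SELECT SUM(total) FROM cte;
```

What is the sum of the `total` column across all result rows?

151

Base: (Washer, total=1).
Iteration 1: components of {Washer} -> Rod = 1*3 = 3.
Iteration 2: components of {Rod} -> Housing = 3*2 = 6, Plate = 3*5 = 15, Spring = 3*1 = 3.
Iteration 3: components of {Housing,Plate,Spring} -> Arm = 6*3 = 18, Cover = 15*4 = 60, Motor = 15*3 = 45.
Iteration 4: no further components; recursion stops.
SUM(total) = 1 + 3 + 3 + 15 + 6 + 60 + 45 + 18 = 151.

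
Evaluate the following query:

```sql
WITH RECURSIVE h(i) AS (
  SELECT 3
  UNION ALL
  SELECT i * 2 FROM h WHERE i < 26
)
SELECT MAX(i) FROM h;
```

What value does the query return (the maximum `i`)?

48

Base: i=3.
Iteration 1: 3 < 26 holds -> i = 3 * 2 = 6.
Iteration 2: 6 < 26 holds -> i = 6 * 2 = 12.
Iteration 3: 12 < 26 holds -> i = 12 * 2 = 24.
Iteration 4: 24 < 26 holds -> i = 24 * 2 = 48.
Iteration 5: 48 < 26 fails; recursion stops.
i values: 3, 6, 12, 24, 48; the maximum is 48.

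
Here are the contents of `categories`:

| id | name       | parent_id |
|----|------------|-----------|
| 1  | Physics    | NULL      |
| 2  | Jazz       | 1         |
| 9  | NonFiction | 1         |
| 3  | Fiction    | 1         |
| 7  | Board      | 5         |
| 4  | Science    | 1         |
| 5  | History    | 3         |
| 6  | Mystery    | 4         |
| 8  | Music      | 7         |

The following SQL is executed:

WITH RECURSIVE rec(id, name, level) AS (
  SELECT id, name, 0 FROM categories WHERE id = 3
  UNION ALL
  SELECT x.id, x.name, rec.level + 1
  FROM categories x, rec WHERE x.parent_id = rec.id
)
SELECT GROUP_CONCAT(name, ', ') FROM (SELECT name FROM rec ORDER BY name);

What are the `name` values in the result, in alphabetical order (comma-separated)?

Base: id=3 (Fiction) at level 0.
Iteration 1: rows with parent_id in {3} -> History (id 5, level 1).
Iteration 2: rows with parent_id in {5} -> Board (id 7, level 2).
Iteration 3: rows with parent_id in {7} -> Music (id 8, level 3).
Iteration 4: no rows with parent_id in {8}; recursion stops.

Board, Fiction, History, Music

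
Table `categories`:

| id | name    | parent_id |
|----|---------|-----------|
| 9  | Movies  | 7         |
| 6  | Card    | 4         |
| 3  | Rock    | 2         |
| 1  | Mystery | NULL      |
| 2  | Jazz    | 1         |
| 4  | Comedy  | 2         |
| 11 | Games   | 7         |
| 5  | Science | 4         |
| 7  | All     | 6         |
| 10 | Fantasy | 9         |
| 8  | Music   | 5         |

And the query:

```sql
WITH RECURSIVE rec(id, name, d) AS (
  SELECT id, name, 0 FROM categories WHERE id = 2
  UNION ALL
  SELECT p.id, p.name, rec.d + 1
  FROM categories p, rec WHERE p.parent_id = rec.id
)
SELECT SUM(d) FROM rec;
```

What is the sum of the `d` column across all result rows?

25

Base: id=2 (Jazz) at d 0.
Iteration 1: rows with parent_id in {2} -> Rock (id 3, d 1), Comedy (id 4, d 1).
Iteration 2: rows with parent_id in {3,4} -> Science (id 5, d 2), Card (id 6, d 2).
Iteration 3: rows with parent_id in {5,6} -> All (id 7, d 3), Music (id 8, d 3).
Iteration 4: rows with parent_id in {7,8} -> Movies (id 9, d 4), Games (id 11, d 4).
Iteration 5: rows with parent_id in {9,11} -> Fantasy (id 10, d 5).
Iteration 6: no rows with parent_id in {10}; recursion stops.
SUM(d) = 0 + 1 + 1 + 2 + 2 + 3 + 3 + 4 + 4 + 5 = 25.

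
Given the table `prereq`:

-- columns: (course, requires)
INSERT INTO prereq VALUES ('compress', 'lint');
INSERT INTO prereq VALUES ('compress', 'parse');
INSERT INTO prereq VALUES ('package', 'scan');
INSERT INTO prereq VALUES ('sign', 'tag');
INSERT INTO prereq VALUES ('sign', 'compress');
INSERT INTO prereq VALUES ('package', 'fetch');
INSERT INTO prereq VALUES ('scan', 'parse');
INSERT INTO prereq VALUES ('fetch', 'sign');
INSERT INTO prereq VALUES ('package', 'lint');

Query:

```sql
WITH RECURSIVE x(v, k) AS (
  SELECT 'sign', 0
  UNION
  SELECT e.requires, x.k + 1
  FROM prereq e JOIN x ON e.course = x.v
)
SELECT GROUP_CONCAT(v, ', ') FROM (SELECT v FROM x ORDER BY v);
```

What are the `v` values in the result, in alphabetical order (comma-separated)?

compress, lint, parse, sign, tag

Base: (sign, k=0).
Iteration 1: edges from {sign} -> (compress, k=1), (tag, k=1).
Iteration 2: edges from {compress,tag} -> (lint, k=2), (parse, k=2).
Iteration 3: no outgoing edges from {lint,parse}; recursion stops.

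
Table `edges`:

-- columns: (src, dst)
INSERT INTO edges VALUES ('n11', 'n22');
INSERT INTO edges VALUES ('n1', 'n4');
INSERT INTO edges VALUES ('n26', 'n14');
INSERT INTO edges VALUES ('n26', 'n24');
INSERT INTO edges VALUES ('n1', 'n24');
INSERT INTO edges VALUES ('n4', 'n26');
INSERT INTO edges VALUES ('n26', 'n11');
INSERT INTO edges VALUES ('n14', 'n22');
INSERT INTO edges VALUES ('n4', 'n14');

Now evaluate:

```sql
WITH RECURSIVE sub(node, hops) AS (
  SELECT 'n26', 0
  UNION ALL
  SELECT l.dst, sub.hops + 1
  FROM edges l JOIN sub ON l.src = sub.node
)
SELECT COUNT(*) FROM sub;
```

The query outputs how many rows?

6

Base: (n26, hops=0).
Iteration 1: edges from {n26} -> (n11, hops=1), (n14, hops=1), (n24, hops=1).
Iteration 2: edges from {n11,n14,n24} -> (n22, hops=2) x2. [UNION ALL keeps all 2 new rows, including repeats]
Iteration 3: no outgoing edges from {n22}; recursion stops.
Total rows emitted: 6.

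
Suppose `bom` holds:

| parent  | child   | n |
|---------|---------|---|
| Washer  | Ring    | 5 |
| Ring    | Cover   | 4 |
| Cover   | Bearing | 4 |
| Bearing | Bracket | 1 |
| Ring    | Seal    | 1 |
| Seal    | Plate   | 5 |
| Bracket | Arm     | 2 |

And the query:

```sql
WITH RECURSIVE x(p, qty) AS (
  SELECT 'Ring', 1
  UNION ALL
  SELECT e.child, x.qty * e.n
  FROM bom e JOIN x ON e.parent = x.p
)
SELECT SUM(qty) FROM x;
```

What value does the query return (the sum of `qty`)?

75

Base: (Ring, qty=1).
Iteration 1: components of {Ring} -> Cover = 1*4 = 4, Seal = 1*1 = 1.
Iteration 2: components of {Cover,Seal} -> Bearing = 4*4 = 16, Plate = 1*5 = 5.
Iteration 3: components of {Bearing,Plate} -> Bracket = 16*1 = 16.
Iteration 4: components of {Bracket} -> Arm = 16*2 = 32.
Iteration 5: no further components; recursion stops.
SUM(qty) = 1 + 4 + 1 + 16 + 5 + 16 + 32 = 75.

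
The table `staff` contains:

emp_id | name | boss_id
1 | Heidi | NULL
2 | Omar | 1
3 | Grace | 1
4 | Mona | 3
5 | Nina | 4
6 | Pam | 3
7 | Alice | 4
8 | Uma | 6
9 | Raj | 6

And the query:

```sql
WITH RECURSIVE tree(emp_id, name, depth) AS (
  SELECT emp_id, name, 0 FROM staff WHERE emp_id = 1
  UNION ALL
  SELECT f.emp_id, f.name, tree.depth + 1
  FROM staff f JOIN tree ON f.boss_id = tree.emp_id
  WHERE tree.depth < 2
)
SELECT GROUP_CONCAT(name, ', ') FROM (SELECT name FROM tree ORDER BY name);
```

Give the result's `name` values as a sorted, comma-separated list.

Grace, Heidi, Mona, Omar, Pam

Base: emp_id=1 (Heidi) at depth 0.
Iteration 1: rows with boss_id in {1} -> Omar (id 2, depth 1), Grace (id 3, depth 1).
Iteration 2: rows with boss_id in {2,3} -> Mona (id 4, depth 2), Pam (id 6, depth 2).
Iteration 3: depth < 2 fails for all current rows; recursion stops.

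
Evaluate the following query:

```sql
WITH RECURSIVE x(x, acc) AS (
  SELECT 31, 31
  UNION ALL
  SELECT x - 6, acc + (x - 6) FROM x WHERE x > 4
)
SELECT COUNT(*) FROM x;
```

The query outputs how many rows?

Base: x=31, acc=31.
Iteration 1: 31 > 4 holds -> x = 31 - 6 = 25, acc = 31 + 25 = 56.
Iteration 2: 25 > 4 holds -> x = 25 - 6 = 19, acc = 56 + 19 = 75.
Iteration 3: 19 > 4 holds -> x = 19 - 6 = 13, acc = 75 + 13 = 88.
Iteration 4: 13 > 4 holds -> x = 13 - 6 = 7, acc = 88 + 7 = 95.
Iteration 5: 7 > 4 holds -> x = 7 - 6 = 1, acc = 95 + 1 = 96.
Iteration 6: 1 > 4 fails; recursion stops.
Total rows emitted: 6.

6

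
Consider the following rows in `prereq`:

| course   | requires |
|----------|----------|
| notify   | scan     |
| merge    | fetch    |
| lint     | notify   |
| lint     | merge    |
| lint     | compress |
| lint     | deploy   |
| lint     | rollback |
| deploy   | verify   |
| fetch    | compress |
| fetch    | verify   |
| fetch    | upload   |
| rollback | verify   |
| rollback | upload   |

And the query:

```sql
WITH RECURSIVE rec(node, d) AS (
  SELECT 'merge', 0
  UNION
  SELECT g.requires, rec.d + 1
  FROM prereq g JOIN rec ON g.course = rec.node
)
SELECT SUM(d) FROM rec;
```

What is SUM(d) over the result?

7

Base: (merge, d=0).
Iteration 1: edges from {merge} -> (fetch, d=1).
Iteration 2: edges from {fetch} -> (compress, d=2), (upload, d=2), (verify, d=2).
Iteration 3: no outgoing edges from {compress,upload,verify}; recursion stops.
SUM(d) = 0 + 1 + 2 + 2 + 2 = 7.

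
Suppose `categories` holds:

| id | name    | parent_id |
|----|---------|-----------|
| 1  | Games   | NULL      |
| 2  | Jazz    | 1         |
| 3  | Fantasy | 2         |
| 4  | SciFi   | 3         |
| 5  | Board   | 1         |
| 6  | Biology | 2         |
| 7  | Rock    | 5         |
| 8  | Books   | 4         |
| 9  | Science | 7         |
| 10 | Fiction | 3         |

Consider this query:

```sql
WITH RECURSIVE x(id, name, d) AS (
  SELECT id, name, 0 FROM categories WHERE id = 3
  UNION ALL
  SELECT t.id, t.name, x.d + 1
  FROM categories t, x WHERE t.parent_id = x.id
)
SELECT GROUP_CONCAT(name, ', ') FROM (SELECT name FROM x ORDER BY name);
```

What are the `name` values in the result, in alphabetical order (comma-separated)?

Books, Fantasy, Fiction, SciFi

Base: id=3 (Fantasy) at d 0.
Iteration 1: rows with parent_id in {3} -> SciFi (id 4, d 1), Fiction (id 10, d 1).
Iteration 2: rows with parent_id in {4,10} -> Books (id 8, d 2).
Iteration 3: no rows with parent_id in {8}; recursion stops.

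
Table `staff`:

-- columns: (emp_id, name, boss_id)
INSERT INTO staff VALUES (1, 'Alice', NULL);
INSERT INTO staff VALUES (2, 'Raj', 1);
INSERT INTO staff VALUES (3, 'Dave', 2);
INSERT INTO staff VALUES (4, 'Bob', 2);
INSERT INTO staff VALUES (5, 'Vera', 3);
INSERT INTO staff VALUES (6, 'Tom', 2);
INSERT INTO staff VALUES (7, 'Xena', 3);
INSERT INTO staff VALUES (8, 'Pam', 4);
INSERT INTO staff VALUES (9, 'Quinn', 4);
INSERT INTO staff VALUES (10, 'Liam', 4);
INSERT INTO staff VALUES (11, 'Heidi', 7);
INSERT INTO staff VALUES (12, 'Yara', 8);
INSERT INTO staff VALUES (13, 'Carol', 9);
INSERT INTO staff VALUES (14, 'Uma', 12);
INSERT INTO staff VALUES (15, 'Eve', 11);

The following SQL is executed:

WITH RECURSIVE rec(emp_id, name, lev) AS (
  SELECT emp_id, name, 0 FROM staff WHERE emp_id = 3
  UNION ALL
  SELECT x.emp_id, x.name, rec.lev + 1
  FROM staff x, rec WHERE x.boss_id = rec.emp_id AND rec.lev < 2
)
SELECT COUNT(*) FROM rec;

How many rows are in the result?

Base: emp_id=3 (Dave) at lev 0.
Iteration 1: rows with boss_id in {3} -> Vera (id 5, lev 1), Xena (id 7, lev 1).
Iteration 2: rows with boss_id in {5,7} -> Heidi (id 11, lev 2).
Iteration 3: lev < 2 fails for all current rows; recursion stops.
Total rows emitted: 4.

4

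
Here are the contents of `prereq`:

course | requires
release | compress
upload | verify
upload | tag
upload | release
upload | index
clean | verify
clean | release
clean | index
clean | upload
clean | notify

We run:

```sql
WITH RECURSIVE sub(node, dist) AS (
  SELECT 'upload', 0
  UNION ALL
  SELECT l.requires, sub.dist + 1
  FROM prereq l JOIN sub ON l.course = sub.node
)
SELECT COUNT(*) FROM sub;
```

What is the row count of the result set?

6

Base: (upload, dist=0).
Iteration 1: edges from {upload} -> (index, dist=1), (release, dist=1), (tag, dist=1), (verify, dist=1).
Iteration 2: edges from {index,release,tag,verify} -> (compress, dist=2).
Iteration 3: no outgoing edges from {compress}; recursion stops.
Total rows emitted: 6.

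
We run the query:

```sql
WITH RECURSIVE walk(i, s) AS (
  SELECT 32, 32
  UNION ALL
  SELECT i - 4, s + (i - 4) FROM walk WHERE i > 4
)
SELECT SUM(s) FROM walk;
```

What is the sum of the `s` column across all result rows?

Base: i=32, s=32.
Iteration 1: 32 > 4 holds -> i = 32 - 4 = 28, s = 32 + 28 = 60.
Iteration 2: 28 > 4 holds -> i = 28 - 4 = 24, s = 60 + 24 = 84.
Iteration 3: 24 > 4 holds -> i = 24 - 4 = 20, s = 84 + 20 = 104.
Iteration 4: 20 > 4 holds -> i = 20 - 4 = 16, s = 104 + 16 = 120.
Iteration 5: 16 > 4 holds -> i = 16 - 4 = 12, s = 120 + 12 = 132.
Iteration 6: 12 > 4 holds -> i = 12 - 4 = 8, s = 132 + 8 = 140.
Iteration 7: 8 > 4 holds -> i = 8 - 4 = 4, s = 140 + 4 = 144.
Iteration 8: 4 > 4 fails; recursion stops.
SUM(s) = 32 + 60 + 84 + 104 + 120 + 132 + 140 + 144 = 816.

816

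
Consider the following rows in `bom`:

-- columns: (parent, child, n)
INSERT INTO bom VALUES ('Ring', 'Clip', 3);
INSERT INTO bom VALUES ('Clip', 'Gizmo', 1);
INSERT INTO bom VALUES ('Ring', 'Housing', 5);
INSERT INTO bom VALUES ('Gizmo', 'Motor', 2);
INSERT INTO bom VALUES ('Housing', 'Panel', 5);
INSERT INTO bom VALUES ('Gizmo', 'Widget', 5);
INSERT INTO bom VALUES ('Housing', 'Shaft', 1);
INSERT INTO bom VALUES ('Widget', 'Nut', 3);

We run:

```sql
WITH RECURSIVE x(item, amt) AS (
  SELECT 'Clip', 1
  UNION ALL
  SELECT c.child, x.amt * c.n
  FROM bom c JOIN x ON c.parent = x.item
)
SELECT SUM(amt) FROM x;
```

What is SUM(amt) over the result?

24

Base: (Clip, amt=1).
Iteration 1: components of {Clip} -> Gizmo = 1*1 = 1.
Iteration 2: components of {Gizmo} -> Motor = 1*2 = 2, Widget = 1*5 = 5.
Iteration 3: components of {Motor,Widget} -> Nut = 5*3 = 15.
Iteration 4: no further components; recursion stops.
SUM(amt) = 1 + 1 + 2 + 5 + 15 = 24.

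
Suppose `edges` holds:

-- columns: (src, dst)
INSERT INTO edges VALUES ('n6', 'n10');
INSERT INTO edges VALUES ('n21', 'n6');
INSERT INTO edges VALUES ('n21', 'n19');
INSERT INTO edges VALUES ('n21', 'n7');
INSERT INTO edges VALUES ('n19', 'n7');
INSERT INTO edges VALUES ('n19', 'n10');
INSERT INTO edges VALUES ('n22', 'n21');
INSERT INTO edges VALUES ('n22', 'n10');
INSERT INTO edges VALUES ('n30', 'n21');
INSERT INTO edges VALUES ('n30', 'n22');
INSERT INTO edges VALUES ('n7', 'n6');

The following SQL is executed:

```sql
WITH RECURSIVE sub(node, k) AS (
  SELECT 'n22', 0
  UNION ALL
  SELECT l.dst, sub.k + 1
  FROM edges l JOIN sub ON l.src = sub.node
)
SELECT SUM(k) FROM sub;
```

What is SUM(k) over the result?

Base: (n22, k=0).
Iteration 1: edges from {n22} -> (n10, k=1), (n21, k=1).
Iteration 2: edges from {n10,n21} -> (n19, k=2), (n6, k=2), (n7, k=2).
Iteration 3: edges from {n19,n6,n7} -> (n10, k=3) x2, (n6, k=3), (n7, k=3). [UNION ALL keeps all 4 new rows, including repeats]
Iteration 4: edges from {n10,n6,n7} -> (n10, k=4), (n6, k=4).
Iteration 5: edges from {n10,n6} -> (n10, k=5).
Iteration 6: no outgoing edges from {n10}; recursion stops.
SUM(k) = 0 + 1 + 1 + 2 + 2 + 2 + 3 + 3 + 3 + 3 + 4 + 4 + 5 = 33.

33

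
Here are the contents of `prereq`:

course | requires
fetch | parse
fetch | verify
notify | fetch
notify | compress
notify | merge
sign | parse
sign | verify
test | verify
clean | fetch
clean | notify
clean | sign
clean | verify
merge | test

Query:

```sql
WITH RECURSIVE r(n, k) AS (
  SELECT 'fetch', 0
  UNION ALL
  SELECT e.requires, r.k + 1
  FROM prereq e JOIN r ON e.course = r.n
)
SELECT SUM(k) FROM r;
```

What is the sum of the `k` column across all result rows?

2

Base: (fetch, k=0).
Iteration 1: edges from {fetch} -> (parse, k=1), (verify, k=1).
Iteration 2: no outgoing edges from {parse,verify}; recursion stops.
SUM(k) = 0 + 1 + 1 = 2.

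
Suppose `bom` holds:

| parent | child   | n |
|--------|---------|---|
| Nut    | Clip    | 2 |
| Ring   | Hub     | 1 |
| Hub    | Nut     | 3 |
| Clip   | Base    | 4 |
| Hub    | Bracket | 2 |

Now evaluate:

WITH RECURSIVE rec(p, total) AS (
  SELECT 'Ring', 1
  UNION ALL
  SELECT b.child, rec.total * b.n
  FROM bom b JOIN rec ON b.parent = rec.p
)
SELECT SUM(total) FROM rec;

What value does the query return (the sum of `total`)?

37

Base: (Ring, total=1).
Iteration 1: components of {Ring} -> Hub = 1*1 = 1.
Iteration 2: components of {Hub} -> Bracket = 1*2 = 2, Nut = 1*3 = 3.
Iteration 3: components of {Bracket,Nut} -> Clip = 3*2 = 6.
Iteration 4: components of {Clip} -> Base = 6*4 = 24.
Iteration 5: no further components; recursion stops.
SUM(total) = 1 + 1 + 3 + 2 + 6 + 24 = 37.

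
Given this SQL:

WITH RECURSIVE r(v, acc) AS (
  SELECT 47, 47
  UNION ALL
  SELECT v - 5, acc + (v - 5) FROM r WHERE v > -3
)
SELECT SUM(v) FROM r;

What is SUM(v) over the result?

242

Base: v=47, acc=47.
Iteration 1: 47 > -3 holds -> v = 47 - 5 = 42, acc = 47 + 42 = 89.
Iteration 2: 42 > -3 holds -> v = 42 - 5 = 37, acc = 89 + 37 = 126.
Iteration 3: 37 > -3 holds -> v = 37 - 5 = 32, acc = 126 + 32 = 158.
Iteration 4: 32 > -3 holds -> v = 32 - 5 = 27, acc = 158 + 27 = 185.
Iteration 5: 27 > -3 holds -> v = 27 - 5 = 22, acc = 185 + 22 = 207.
Iteration 6: 22 > -3 holds -> v = 22 - 5 = 17, acc = 207 + 17 = 224.
Iteration 7: 17 > -3 holds -> v = 17 - 5 = 12, acc = 224 + 12 = 236.
Iteration 8: 12 > -3 holds -> v = 12 - 5 = 7, acc = 236 + 7 = 243.
Iteration 9: 7 > -3 holds -> v = 7 - 5 = 2, acc = 243 + 2 = 245.
Iteration 10: 2 > -3 holds -> v = 2 - 5 = -3, acc = 245 + -3 = 242.
Iteration 11: -3 > -3 fails; recursion stops.
SUM(v) = 47 + 42 + 37 + 32 + 27 + 22 + 17 + 12 + 7 + 2 + -3 = 242.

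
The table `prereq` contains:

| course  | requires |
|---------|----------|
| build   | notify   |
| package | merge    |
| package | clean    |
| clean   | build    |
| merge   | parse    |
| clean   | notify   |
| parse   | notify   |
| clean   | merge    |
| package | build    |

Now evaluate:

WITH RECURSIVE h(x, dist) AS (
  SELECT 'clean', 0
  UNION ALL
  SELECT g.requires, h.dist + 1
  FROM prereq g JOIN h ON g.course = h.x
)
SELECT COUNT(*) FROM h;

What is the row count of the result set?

Base: (clean, dist=0).
Iteration 1: edges from {clean} -> (build, dist=1), (merge, dist=1), (notify, dist=1).
Iteration 2: edges from {build,merge,notify} -> (notify, dist=2), (parse, dist=2).
Iteration 3: edges from {notify,parse} -> (notify, dist=3).
Iteration 4: no outgoing edges from {notify}; recursion stops.
Total rows emitted: 7.

7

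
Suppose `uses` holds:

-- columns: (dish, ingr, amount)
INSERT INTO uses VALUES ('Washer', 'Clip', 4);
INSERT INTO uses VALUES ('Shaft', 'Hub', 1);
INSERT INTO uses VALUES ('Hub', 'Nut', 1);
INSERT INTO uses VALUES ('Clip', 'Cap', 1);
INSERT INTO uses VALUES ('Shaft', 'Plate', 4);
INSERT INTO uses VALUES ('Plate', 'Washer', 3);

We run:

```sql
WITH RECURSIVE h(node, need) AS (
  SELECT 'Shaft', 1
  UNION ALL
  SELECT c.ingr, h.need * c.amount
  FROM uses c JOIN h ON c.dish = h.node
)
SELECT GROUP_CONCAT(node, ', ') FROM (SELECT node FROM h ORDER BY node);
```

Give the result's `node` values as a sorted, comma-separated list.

Cap, Clip, Hub, Nut, Plate, Shaft, Washer

Base: (Shaft, need=1).
Iteration 1: components of {Shaft} -> Hub = 1*1 = 1, Plate = 1*4 = 4.
Iteration 2: components of {Hub,Plate} -> Nut = 1*1 = 1, Washer = 4*3 = 12.
Iteration 3: components of {Nut,Washer} -> Clip = 12*4 = 48.
Iteration 4: components of {Clip} -> Cap = 48*1 = 48.
Iteration 5: no further components; recursion stops.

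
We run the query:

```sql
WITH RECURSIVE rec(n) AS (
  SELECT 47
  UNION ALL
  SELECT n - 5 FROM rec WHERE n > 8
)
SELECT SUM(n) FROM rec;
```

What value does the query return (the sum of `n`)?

Base: n=47.
Iteration 1: 47 > 8 holds -> n = 47 - 5 = 42.
Iteration 2: 42 > 8 holds -> n = 42 - 5 = 37.
Iteration 3: 37 > 8 holds -> n = 37 - 5 = 32.
Iteration 4: 32 > 8 holds -> n = 32 - 5 = 27.
Iteration 5: 27 > 8 holds -> n = 27 - 5 = 22.
Iteration 6: 22 > 8 holds -> n = 22 - 5 = 17.
Iteration 7: 17 > 8 holds -> n = 17 - 5 = 12.
Iteration 8: 12 > 8 holds -> n = 12 - 5 = 7.
Iteration 9: 7 > 8 fails; recursion stops.
SUM(n) = 47 + 42 + 37 + 32 + 27 + 22 + 17 + 12 + 7 = 243.

243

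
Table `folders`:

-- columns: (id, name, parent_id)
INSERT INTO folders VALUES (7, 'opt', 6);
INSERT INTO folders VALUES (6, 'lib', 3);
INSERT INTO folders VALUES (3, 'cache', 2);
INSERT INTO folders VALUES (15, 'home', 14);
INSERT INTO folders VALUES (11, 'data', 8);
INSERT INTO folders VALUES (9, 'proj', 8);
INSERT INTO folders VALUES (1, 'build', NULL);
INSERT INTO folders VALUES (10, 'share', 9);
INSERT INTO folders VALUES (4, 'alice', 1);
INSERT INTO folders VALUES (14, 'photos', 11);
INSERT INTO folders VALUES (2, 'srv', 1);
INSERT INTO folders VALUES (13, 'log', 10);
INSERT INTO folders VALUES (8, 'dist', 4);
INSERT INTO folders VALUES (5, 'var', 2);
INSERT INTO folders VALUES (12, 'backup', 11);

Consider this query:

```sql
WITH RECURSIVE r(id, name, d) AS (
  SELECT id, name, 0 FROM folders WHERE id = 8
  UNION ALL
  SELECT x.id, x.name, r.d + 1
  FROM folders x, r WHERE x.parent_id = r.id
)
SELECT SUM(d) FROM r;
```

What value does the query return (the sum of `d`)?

Base: id=8 (dist) at d 0.
Iteration 1: rows with parent_id in {8} -> proj (id 9, d 1), data (id 11, d 1).
Iteration 2: rows with parent_id in {9,11} -> share (id 10, d 2), backup (id 12, d 2), photos (id 14, d 2).
Iteration 3: rows with parent_id in {10,12,14} -> log (id 13, d 3), home (id 15, d 3).
Iteration 4: no rows with parent_id in {13,15}; recursion stops.
SUM(d) = 0 + 1 + 1 + 2 + 2 + 2 + 3 + 3 = 14.

14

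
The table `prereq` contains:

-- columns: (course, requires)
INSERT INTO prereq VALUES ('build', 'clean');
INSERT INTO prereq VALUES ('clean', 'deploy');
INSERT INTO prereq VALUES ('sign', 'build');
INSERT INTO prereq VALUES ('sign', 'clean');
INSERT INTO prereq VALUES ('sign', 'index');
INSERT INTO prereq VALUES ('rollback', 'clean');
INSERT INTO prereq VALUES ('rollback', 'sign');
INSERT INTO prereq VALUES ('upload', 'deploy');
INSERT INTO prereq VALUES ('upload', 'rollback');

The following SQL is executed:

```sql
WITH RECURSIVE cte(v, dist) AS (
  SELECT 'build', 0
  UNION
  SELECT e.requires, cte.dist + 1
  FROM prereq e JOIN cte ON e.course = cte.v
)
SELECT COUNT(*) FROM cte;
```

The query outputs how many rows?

Base: (build, dist=0).
Iteration 1: edges from {build} -> (clean, dist=1).
Iteration 2: edges from {clean} -> (deploy, dist=2).
Iteration 3: no outgoing edges from {deploy}; recursion stops.
Total rows emitted: 3.

3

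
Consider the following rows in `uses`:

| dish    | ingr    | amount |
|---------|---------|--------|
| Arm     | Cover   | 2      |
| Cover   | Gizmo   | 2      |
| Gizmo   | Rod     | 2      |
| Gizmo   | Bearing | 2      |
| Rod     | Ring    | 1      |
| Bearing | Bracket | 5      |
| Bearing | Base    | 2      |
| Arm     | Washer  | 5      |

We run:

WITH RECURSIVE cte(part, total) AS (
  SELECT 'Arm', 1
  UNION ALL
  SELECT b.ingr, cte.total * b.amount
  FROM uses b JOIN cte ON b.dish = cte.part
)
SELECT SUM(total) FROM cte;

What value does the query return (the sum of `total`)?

92

Base: (Arm, total=1).
Iteration 1: components of {Arm} -> Cover = 1*2 = 2, Washer = 1*5 = 5.
Iteration 2: components of {Cover,Washer} -> Gizmo = 2*2 = 4.
Iteration 3: components of {Gizmo} -> Bearing = 4*2 = 8, Rod = 4*2 = 8.
Iteration 4: components of {Bearing,Rod} -> Base = 8*2 = 16, Bracket = 8*5 = 40, Ring = 8*1 = 8.
Iteration 5: no further components; recursion stops.
SUM(total) = 1 + 2 + 5 + 4 + 8 + 8 + 8 + 40 + 16 = 92.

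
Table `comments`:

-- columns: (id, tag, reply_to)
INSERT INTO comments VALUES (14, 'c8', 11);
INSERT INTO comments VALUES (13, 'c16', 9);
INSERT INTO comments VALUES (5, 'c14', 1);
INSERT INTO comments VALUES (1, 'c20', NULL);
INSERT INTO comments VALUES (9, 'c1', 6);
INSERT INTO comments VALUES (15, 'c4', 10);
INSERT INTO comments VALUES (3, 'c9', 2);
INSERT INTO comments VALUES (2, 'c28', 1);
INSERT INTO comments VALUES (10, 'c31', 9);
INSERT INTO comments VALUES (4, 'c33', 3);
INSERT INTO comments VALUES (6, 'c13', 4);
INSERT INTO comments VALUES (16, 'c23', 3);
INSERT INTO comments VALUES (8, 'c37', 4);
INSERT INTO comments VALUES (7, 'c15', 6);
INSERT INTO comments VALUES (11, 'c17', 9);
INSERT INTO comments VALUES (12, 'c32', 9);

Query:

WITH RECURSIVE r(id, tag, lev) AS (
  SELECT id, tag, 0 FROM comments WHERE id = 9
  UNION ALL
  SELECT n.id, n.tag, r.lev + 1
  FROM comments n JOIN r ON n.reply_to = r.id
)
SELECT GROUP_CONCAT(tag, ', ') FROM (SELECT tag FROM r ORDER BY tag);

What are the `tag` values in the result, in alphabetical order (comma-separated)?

Base: id=9 (c1) at lev 0.
Iteration 1: rows with reply_to in {9} -> c31 (id 10, lev 1), c17 (id 11, lev 1), c32 (id 12, lev 1), c16 (id 13, lev 1).
Iteration 2: rows with reply_to in {10,11,12,13} -> c8 (id 14, lev 2), c4 (id 15, lev 2).
Iteration 3: no rows with reply_to in {14,15}; recursion stops.

c1, c16, c17, c31, c32, c4, c8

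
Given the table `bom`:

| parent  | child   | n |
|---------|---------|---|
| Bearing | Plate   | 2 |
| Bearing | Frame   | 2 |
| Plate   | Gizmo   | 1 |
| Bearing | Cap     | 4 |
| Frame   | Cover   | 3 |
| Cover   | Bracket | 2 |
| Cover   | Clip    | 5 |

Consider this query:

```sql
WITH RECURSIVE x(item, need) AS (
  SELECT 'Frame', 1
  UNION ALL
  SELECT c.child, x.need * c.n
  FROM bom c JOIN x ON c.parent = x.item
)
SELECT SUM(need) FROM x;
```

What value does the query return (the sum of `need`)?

25

Base: (Frame, need=1).
Iteration 1: components of {Frame} -> Cover = 1*3 = 3.
Iteration 2: components of {Cover} -> Bracket = 3*2 = 6, Clip = 3*5 = 15.
Iteration 3: no further components; recursion stops.
SUM(need) = 1 + 3 + 6 + 15 = 25.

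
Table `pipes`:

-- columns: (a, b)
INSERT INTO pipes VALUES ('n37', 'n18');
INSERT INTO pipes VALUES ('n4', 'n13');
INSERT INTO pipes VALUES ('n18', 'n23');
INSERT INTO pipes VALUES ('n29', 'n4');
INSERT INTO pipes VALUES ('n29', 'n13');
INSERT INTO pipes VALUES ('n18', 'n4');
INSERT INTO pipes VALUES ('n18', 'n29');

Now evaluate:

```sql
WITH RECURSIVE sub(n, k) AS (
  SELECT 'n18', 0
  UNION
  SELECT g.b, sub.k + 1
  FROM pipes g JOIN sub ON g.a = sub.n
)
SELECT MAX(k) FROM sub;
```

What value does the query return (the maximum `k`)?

3

Base: (n18, k=0).
Iteration 1: edges from {n18} -> (n23, k=1), (n29, k=1), (n4, k=1).
Iteration 2: edges from {n23,n29,n4} -> (n13, k=2), (n4, k=2). [UNION drops 1 duplicate row(s)]
Iteration 3: edges from {n13,n4} -> (n13, k=3).
Iteration 4: no outgoing edges from {n13}; recursion stops.
k values: 0, 1, 1, 1, 2, 2, 3; the maximum is 3.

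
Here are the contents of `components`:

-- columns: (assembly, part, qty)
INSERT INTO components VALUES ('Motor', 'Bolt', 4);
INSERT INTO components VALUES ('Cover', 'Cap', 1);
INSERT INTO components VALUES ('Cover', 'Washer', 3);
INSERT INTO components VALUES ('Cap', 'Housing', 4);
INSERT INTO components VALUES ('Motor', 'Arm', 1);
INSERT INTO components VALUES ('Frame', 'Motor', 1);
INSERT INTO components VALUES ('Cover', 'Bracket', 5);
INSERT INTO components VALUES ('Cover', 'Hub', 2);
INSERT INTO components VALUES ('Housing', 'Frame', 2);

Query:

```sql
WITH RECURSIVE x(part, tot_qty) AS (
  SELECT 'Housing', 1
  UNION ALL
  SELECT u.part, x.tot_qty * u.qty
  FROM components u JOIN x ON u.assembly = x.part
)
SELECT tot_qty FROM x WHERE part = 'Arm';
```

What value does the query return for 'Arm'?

Base: (Housing, tot_qty=1).
Iteration 1: components of {Housing} -> Frame = 1*2 = 2.
Iteration 2: components of {Frame} -> Motor = 2*1 = 2.
Iteration 3: components of {Motor} -> Arm = 2*1 = 2, Bolt = 2*4 = 8.
Iteration 4: no further components; recursion stops.

2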